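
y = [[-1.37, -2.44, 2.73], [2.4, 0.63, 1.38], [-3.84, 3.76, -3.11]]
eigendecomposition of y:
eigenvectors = [[-0.30-0.57j, -0.30+0.57j, (-0.04+0j)], [-0.24+0.14j, -0.24-0.14j, 0.77+0.00j], [(0.72+0j), 0.72-0.00j, (0.64+0j)]]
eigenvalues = [(-2.75+3.76j), (-2.75-3.76j), (1.65+0j)]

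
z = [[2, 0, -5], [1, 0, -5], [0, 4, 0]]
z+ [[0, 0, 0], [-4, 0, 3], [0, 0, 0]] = [[2, 0, -5], [-3, 0, -2], [0, 4, 0]]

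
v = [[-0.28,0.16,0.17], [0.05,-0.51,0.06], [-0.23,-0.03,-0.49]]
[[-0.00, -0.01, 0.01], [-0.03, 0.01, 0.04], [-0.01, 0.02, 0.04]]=v @ [[0.04, -0.00, -0.11], [0.06, -0.02, -0.1], [-0.00, -0.03, -0.02]]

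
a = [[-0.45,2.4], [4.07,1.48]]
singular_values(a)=[4.36, 2.39]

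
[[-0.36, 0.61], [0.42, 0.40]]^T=[[-0.36, 0.42], [0.61, 0.4]]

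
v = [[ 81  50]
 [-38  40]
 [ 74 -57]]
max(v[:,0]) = 81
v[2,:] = [74, -57]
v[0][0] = 81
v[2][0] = 74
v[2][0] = 74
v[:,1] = [50, 40, -57]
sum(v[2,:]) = 17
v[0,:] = [81, 50]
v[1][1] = 40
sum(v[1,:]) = 2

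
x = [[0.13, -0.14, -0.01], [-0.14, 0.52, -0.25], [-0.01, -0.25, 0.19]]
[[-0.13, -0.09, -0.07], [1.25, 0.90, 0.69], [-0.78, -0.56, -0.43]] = x @[[-0.03, -0.02, -0.02],  [1.10, 0.79, 0.61],  [-2.68, -1.93, -1.48]]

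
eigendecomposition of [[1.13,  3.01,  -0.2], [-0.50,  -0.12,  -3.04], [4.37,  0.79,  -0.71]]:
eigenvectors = [[0.38+0.38j, (0.38-0.38j), (-0.44+0j)],[(-0.31+0.48j), (-0.31-0.48j), 0.63+0.00j],[0.62+0.00j, 0.62-0.00j, (0.65+0j)]]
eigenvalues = [(1.6+3.26j), (1.6-3.26j), (-2.9+0j)]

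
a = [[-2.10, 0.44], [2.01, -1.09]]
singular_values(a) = [3.1, 0.45]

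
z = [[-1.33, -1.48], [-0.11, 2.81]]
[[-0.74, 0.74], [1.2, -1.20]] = z@[[0.08, -0.08], [0.43, -0.43]]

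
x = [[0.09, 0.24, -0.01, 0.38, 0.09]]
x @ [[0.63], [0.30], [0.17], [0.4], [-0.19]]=[[0.26]]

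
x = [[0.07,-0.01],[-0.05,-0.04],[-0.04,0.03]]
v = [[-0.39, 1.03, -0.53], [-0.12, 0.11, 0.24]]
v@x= [[-0.06, -0.05], [-0.02, 0.0]]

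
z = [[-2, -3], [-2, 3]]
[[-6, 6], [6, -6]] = z@[[0, 0], [2, -2]]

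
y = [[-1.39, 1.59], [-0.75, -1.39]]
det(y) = 3.125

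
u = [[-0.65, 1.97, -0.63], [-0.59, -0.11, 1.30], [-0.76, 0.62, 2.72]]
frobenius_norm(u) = 3.89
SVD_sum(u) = [[0.05,-0.02,-0.15],  [-0.39,0.18,1.32],  [-0.82,0.37,2.74]] + [[-0.66, 2.0, -0.47], [0.06, -0.19, 0.04], [-0.07, 0.20, -0.05]] + [[-0.04, -0.01, -0.01], [-0.26, -0.10, -0.06], [0.12, 0.05, 0.03]]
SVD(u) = [[-0.05, -0.99, -0.13], [0.43, 0.09, -0.90], [0.90, -0.1, 0.42]] @ diag([3.201335864776131, 2.1821243196093842, 0.31730448258312693]) @ [[-0.28,0.13,0.95], [0.3,-0.93,0.22], [0.91,0.35,0.22]]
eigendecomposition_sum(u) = [[-0.03-0.00j, 0.01+0.00j, 0.15+0.00j], [(-0.27-0j), 0.07+0.00j, (1.21+0j)], [(-0.64-0j), 0.17+0.00j, 2.90+0.00j]] + [[(-0.31+0.32j),(0.98+0.67j),(-0.39-0.29j)], [(-0.16-0.06j),-0.09+0.45j,0.05-0.18j], [-0.06+0.08j,(0.22+0.12j),(-0.09-0.05j)]] + [[-0.31-0.32j, (0.98-0.67j), (-0.39+0.29j)],[(-0.16+0.06j), (-0.09-0.45j), 0.05+0.18j],[(-0.06-0.08j), (0.22-0.12j), (-0.09+0.05j)]]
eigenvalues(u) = [(2.94+0j), (-0.49+0.72j), (-0.49-0.72j)]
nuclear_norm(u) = 5.70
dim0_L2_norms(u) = [1.16, 2.07, 3.08]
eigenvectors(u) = [[(-0.05+0j),  (-0.91+0j),  (-0.91-0j)],[-0.38+0.00j,  (-0.14-0.33j),  -0.14+0.33j],[-0.92+0.00j,  (-0.19+0.02j),  (-0.19-0.02j)]]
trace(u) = 1.96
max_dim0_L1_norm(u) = 4.65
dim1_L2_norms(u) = [2.17, 1.43, 2.89]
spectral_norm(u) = 3.20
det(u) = 2.22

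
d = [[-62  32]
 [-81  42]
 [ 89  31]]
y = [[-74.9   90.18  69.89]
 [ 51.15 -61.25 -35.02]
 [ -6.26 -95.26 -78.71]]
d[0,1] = 32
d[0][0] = -62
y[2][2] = -78.71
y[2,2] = -78.71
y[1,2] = -35.02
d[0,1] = 32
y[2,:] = [-6.26, -95.26, -78.71]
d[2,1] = 31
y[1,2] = -35.02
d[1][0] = -81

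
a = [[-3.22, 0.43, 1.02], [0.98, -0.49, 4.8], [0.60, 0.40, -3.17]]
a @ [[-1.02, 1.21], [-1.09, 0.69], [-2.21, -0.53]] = [[0.56, -4.14], [-11.07, -1.70], [5.96, 2.68]]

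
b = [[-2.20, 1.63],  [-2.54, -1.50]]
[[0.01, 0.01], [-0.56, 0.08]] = b@[[0.12,-0.02], [0.17,-0.02]]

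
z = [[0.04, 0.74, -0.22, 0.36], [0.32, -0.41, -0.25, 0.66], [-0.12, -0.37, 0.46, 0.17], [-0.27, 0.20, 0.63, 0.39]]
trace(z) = 0.48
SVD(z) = [[0.71, -0.34, -0.45, 0.42], [-0.27, 0.4, -0.86, -0.15], [-0.60, -0.23, -0.06, 0.76], [-0.26, -0.82, -0.22, -0.47]] @ diag([0.973524800935842, 0.91784699286855, 0.871375995746458, 0.003199012638079364]) @ [[0.09, 0.83, -0.54, -0.13], [0.40, -0.54, -0.71, -0.23], [-0.26, -0.01, 0.17, -0.95], [0.88, 0.16, 0.42, -0.16]]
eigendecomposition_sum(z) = [[-0.14+0.00j,  0.35-0.00j,  0.11-0.00j,  -0.15+0.00j],[(0.26-0j),  -0.62+0.00j,  -0.19+0.00j,  (0.27-0j)],[(0.07-0j),  -0.17+0.00j,  (-0.05+0j),  (0.07-0j)],[(-0.1+0j),  0.25-0.00j,  0.08-0.00j,  (-0.11+0j)]] + [[(0.09+0.12j),  0.20+0.10j,  -0.17-0.35j,  0.26-0.15j],[(0.03+0.1j),  (0.1+0.11j),  (-0.03-0.26j),  0.20-0.04j],[-0.10+0.04j,  (-0.1+0.11j),  (0.25-0.05j),  0.05+0.19j],[-0.08+0.14j,  -0.02+0.24j,  (0.28-0.3j),  (0.25+0.2j)]] + [[0.09-0.12j, (0.2-0.1j), (-0.17+0.35j), (0.26+0.15j)],[(0.03-0.1j), (0.1-0.11j), -0.03+0.26j, 0.20+0.04j],[-0.10-0.04j, -0.10-0.11j, 0.25+0.05j, 0.05-0.19j],[-0.08-0.14j, -0.02-0.24j, 0.28+0.30j, 0.25-0.20j]] + [[0.00-0.00j, -0.00-0.00j, 0.00+0.00j, -0.00+0.00j],[-0j, -0.00-0.00j, 0j, -0.00+0.00j],[0.00-0.00j, -0.00-0.00j, 0.00+0.00j, -0.00+0.00j],[(-0+0j), 0.00+0.00j, (-0-0j), 0.00-0.00j]]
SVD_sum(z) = [[0.06,0.57,-0.37,-0.09],[-0.02,-0.21,0.14,0.03],[-0.05,-0.49,0.32,0.07],[-0.02,-0.21,0.13,0.03]] + [[-0.12, 0.17, 0.22, 0.07], [0.15, -0.20, -0.26, -0.09], [-0.08, 0.11, 0.15, 0.05], [-0.30, 0.4, 0.53, 0.18]] + [[0.1,0.0,-0.07,0.37], [0.20,0.00,-0.13,0.71], [0.01,0.0,-0.01,0.05], [0.05,0.0,-0.03,0.18]] + [[0.00,0.00,0.00,-0.0], [-0.0,-0.00,-0.00,0.0], [0.00,0.0,0.00,-0.00], [-0.00,-0.0,-0.00,0.00]]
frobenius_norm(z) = 1.60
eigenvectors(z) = [[(-0.45+0j), (0.21-0.53j), (0.21+0.53j), (-0.88+0j)],  [(0.8+0j), (0.25-0.29j), 0.25+0.29j, (-0.16+0j)],  [(0.22+0j), 0.31+0.23j, (0.31-0.23j), (-0.42+0j)],  [(-0.32+0j), (0.61+0j), (0.61-0j), (0.16+0j)]]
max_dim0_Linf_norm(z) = 0.74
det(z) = -0.00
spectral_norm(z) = 0.97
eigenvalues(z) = [(-0.92+0j), (0.7+0.38j), (0.7-0.38j), 0j]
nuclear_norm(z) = 2.77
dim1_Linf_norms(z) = [0.74, 0.66, 0.46, 0.63]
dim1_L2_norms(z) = [0.85, 0.88, 0.63, 0.81]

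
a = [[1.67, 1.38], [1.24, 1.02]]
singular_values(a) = [2.7, 0.0]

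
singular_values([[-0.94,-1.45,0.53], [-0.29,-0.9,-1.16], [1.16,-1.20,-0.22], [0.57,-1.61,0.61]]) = [2.66, 1.6, 1.41]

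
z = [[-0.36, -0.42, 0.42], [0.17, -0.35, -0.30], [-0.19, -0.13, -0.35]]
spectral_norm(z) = 0.70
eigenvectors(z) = [[-0.83+0.00j, -0.83-0.00j, 0.21+0.00j], [0.18+0.39j, 0.18-0.39j, (0.74+0j)], [-0.04-0.36j, -0.04+0.36j, (0.64+0j)]]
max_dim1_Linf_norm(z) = 0.42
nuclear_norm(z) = 1.56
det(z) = -0.12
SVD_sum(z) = [[-0.34, -0.29, 0.51], [0.08, 0.07, -0.12], [0.05, 0.05, -0.08]] + [[-0.02, -0.12, -0.09], [-0.06, -0.35, -0.24], [-0.05, -0.27, -0.19]] + [[0.00,-0.0,0.00],  [0.15,-0.07,0.06],  [-0.2,0.09,-0.08]]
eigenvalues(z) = [(-0.25+0.38j), (-0.25-0.38j), (-0.56+0j)]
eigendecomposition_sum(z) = [[-0.17+0.15j, -0.17-0.15j, 0.25+0.12j], [(0.11+0.05j), (-0.03+0.11j), 0.00-0.15j], [-0.07-0.07j, (0.06-0.08j), (-0.04+0.12j)]] + [[(-0.17-0.15j),(-0.17+0.15j),0.25-0.12j], [(0.11-0.05j),(-0.03-0.11j),0.15j], [-0.07+0.07j,0.06+0.08j,-0.04-0.12j]] + [[(-0.01+0j), -0.08-0.00j, -0.09+0.00j], [(-0.05+0j), -0.28-0.00j, (-0.31+0j)], [(-0.04+0j), -0.25-0.00j, -0.26+0.00j]]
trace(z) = -1.06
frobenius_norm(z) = 0.95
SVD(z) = [[-0.96, 0.27, 0.01], [0.22, 0.76, 0.61], [0.15, 0.59, -0.79]] @ diag([0.704009477046086, 0.563912258150667, 0.29270056599998606]) @ [[0.50, 0.43, -0.75],[-0.14, -0.81, -0.57],[0.85, -0.39, 0.35]]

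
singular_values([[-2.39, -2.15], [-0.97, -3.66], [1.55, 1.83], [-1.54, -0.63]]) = [5.49, 1.75]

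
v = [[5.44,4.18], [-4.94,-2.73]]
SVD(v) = [[-0.77,0.63], [0.63,0.77]] @ diag([8.85969688949432, 0.6544241944524274]) @ [[-0.83, -0.56], [-0.56, 0.83]]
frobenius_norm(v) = 8.88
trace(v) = 2.71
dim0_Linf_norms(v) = [5.44, 4.18]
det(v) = 5.80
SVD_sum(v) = [[5.67, 3.84], [-4.66, -3.15]] + [[-0.23, 0.34], [-0.28, 0.42]]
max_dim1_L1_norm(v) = 9.62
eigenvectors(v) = [[(-0.61-0.3j), -0.61+0.30j],  [0.74+0.00j, 0.74-0.00j]]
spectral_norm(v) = 8.86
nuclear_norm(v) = 9.51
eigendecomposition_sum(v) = [[2.72-0.40j, 2.09-1.42j], [-2.47+1.68j, (-1.37+2.39j)]] + [[2.72+0.40j, (2.09+1.42j)], [-2.47-1.68j, -1.37-2.39j]]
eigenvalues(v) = [(1.36+1.99j), (1.36-1.99j)]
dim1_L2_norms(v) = [6.86, 5.64]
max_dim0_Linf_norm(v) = 5.44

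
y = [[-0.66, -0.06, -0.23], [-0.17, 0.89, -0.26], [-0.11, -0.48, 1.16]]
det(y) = -0.65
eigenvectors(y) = [[-0.99, -0.15, -0.09], [-0.12, 0.72, -0.43], [-0.09, 0.68, 0.90]]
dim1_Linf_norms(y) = [0.66, 0.89, 1.16]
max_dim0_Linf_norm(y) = 1.16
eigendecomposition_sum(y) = [[-0.67, -0.05, -0.09], [-0.08, -0.01, -0.01], [-0.06, -0.0, -0.01]] + [[0.02, -0.10, -0.04], [-0.08, 0.46, 0.21], [-0.07, 0.44, 0.2]] + [[-0.0,0.09,-0.09], [-0.01,0.44,-0.46], [0.02,-0.91,0.97]]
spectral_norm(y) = 1.43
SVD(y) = [[-0.13, 0.88, -0.45], [-0.52, 0.33, 0.79], [0.84, 0.34, 0.42]] @ diag([1.4339737054825046, 0.6873981103058371, 0.6633274077955309]) @ [[0.06, -0.60, 0.8], [-0.98, 0.11, 0.15], [0.18, 0.79, 0.58]]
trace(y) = 1.39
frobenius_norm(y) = 1.72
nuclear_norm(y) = 2.78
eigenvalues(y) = [-0.69, 0.68, 1.4]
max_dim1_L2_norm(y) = 1.26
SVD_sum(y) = [[-0.01, 0.11, -0.15],[-0.04, 0.45, -0.6],[0.07, -0.73, 0.96]] + [[-0.6,0.07,0.09], [-0.22,0.02,0.03], [-0.23,0.03,0.04]] + [[-0.05, -0.24, -0.18], [0.09, 0.41, 0.30], [0.05, 0.22, 0.16]]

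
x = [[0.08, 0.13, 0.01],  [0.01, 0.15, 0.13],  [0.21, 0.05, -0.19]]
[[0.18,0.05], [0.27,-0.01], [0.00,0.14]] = x @ [[0.89, 0.22], [0.75, 0.28], [1.18, -0.42]]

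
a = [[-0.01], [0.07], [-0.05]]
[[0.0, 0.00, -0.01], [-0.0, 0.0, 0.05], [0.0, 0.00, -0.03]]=a@[[-0.06, 0.00, 0.65]]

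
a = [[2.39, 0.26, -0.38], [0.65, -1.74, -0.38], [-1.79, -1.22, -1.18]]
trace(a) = -0.53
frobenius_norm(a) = 3.95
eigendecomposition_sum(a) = [[2.46, 0.22, -0.27], [0.48, 0.04, -0.05], [-1.30, -0.12, 0.14]] + [[-0.07, 0.11, -0.09],[0.18, -0.3, 0.23],[-0.48, 0.8, -0.61]] + [[-0.0, -0.07, -0.03], [-0.01, -1.48, -0.56], [-0.01, -1.91, -0.72]]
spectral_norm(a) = 3.19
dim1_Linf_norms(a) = [2.39, 1.74, 1.79]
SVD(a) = [[-0.7, -0.40, 0.6], [0.02, -0.84, -0.54], [0.72, -0.36, 0.60]] @ diag([3.1866998824627464, 2.1885494573040836, 0.8116003524185562]) @ [[-0.92, -0.34, -0.19], [-0.39, 0.82, 0.41], [0.01, 0.45, -0.89]]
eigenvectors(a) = [[0.87, 0.13, 0.03], [0.17, -0.35, 0.61], [-0.46, 0.93, 0.79]]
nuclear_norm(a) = 6.19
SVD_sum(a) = [[2.04, 0.76, 0.41],[-0.06, -0.02, -0.01],[-2.10, -0.78, -0.42]] + [[0.34,-0.72,-0.36], [0.72,-1.52,-0.76], [0.31,-0.65,-0.33]] + [[0.01, 0.22, -0.43], [-0.01, -0.20, 0.39], [0.01, 0.22, -0.43]]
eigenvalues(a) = [2.64, -0.98, -2.2]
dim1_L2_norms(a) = [2.43, 1.9, 2.47]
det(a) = 5.66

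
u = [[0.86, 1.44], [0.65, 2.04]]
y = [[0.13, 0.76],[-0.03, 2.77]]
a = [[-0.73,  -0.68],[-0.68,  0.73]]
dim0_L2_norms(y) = [0.13, 2.87]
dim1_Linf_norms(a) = [0.73, 0.73]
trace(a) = 0.00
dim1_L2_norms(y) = [0.77, 2.77]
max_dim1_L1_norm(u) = 2.69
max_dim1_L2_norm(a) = 1.0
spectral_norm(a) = 1.00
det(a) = -1.00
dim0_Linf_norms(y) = [0.13, 2.77]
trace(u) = 2.90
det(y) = 0.38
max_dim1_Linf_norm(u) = 2.04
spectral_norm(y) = 2.87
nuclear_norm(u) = 3.01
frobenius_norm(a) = 1.41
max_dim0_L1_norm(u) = 3.48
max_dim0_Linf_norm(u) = 2.04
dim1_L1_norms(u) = [2.3, 2.69]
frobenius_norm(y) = 2.88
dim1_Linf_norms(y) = [0.76, 2.77]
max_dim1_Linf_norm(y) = 2.77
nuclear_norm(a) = 2.00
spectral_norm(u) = 2.70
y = u + a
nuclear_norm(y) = 3.01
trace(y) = 2.90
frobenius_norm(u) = 2.72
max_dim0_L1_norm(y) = 3.53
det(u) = 0.82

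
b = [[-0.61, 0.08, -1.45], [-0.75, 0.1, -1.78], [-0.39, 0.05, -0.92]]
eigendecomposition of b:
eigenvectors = [[0.59, 0.49, -0.51],[0.72, -0.84, -0.84],[0.37, -0.25, 0.17]]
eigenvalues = [-1.44, 0.0, 0.0]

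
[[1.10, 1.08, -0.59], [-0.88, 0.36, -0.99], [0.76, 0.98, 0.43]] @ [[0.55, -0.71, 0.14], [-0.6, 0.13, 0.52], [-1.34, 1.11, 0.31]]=[[0.75, -1.3, 0.53], [0.63, -0.43, -0.24], [-0.75, 0.07, 0.75]]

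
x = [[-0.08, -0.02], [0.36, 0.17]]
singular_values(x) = [0.41, 0.02]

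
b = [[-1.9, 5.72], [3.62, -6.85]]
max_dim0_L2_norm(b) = 8.92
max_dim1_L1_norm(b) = 10.47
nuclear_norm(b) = 10.57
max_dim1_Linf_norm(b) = 6.85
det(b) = -7.69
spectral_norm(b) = 9.78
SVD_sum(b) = [[-2.47, 5.46],[3.18, -7.05]] + [[0.57,0.26], [0.44,0.2]]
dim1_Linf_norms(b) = [5.72, 6.85]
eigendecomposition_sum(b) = [[0.59, 0.44],  [0.28, 0.21]] + [[-2.49,5.28], [3.34,-7.06]]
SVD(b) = [[-0.61,0.79], [0.79,0.61]] @ diag([9.784548241394807, 0.7860761488671008]) @ [[0.41, -0.91],[0.91, 0.41]]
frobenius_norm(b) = 9.82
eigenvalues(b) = [0.8, -9.55]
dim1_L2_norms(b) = [6.03, 7.75]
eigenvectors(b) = [[0.9,-0.60],[0.43,0.80]]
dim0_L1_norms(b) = [5.52, 12.57]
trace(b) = -8.75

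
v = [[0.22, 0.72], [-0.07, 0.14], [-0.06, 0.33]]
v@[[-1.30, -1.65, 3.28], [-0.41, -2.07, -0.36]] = [[-0.58, -1.85, 0.46], [0.03, -0.17, -0.28], [-0.06, -0.58, -0.32]]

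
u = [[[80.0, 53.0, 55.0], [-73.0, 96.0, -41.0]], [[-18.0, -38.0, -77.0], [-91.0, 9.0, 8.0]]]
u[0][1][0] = -73.0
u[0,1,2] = -41.0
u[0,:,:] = [[80.0, 53.0, 55.0], [-73.0, 96.0, -41.0]]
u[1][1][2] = 8.0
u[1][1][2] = 8.0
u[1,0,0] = -18.0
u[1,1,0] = -91.0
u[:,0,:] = [[80.0, 53.0, 55.0], [-18.0, -38.0, -77.0]]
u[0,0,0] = 80.0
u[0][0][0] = 80.0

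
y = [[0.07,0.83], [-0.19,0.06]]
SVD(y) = [[1.0, 0.06], [0.06, -1.0]] @ diag([0.8341645311832369, 0.19408641095102644]) @ [[0.07, 1.00], [1.00, -0.07]]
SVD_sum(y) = [[0.06, 0.83],[0.0, 0.05]] + [[0.01, -0.0], [-0.19, 0.01]]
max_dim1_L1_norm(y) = 0.9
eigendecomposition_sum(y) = [[(0.04+0.2j), (0.42-0.07j)], [-0.09+0.02j, 0.03+0.20j]] + [[0.04-0.20j, 0.42+0.07j], [(-0.09-0.02j), 0.03-0.20j]]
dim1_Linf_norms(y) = [0.83, 0.19]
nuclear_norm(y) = 1.03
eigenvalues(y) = [(0.06+0.4j), (0.06-0.4j)]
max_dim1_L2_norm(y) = 0.83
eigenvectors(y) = [[(0.9+0j),(0.9-0j)], [(-0.01+0.43j),(-0.01-0.43j)]]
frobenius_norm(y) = 0.86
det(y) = 0.16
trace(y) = 0.13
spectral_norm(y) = 0.83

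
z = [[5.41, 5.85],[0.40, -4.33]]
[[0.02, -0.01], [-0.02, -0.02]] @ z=[[0.1,  0.16], [-0.12,  -0.03]]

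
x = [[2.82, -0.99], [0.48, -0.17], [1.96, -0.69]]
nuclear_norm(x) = 3.68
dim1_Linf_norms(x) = [2.82, 0.48, 1.96]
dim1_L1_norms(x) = [3.81, 0.65, 2.65]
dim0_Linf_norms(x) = [2.82, 0.99]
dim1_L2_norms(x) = [2.99, 0.51, 2.08]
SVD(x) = [[-0.81, 0.51],  [-0.14, -0.64],  [-0.57, -0.58]] @ diag([3.675526661538743, 0.001939153903320751]) @ [[-0.94, 0.33], [0.33, 0.94]]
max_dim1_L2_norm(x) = 2.99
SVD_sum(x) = [[2.82, -0.99], [0.48, -0.17], [1.96, -0.69]] + [[0.0, 0.00], [-0.00, -0.0], [-0.00, -0.00]]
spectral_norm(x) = 3.68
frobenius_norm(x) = 3.68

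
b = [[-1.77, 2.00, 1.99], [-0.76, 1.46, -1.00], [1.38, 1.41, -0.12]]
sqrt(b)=[[0.30+1.15j, 0.75-0.23j, 0.62-0.95j], [(-0.29+0.06j), 1.38-0.01j, -0.40-0.05j], [0.43-0.63j, 0.58+0.12j, 0.85+0.52j]]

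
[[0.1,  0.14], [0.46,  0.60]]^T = [[0.1, 0.46], [0.14, 0.6]]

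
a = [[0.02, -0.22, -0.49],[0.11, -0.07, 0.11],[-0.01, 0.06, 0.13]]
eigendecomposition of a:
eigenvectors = [[(-0.77+0j), -0.77-0.00j, (-0.83+0j)], [(-0.52+0.3j), -0.52-0.30j, -0.49+0.00j], [(0.22-0.04j), (0.22+0.04j), (0.28+0j)]]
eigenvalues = [(0.01+0.06j), (0.01-0.06j), (0.05+0j)]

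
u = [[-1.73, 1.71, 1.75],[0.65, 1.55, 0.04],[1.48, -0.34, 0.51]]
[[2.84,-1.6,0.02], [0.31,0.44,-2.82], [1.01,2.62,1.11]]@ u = [[-5.92, 2.37, 4.92], [-4.42, 2.17, -0.88], [1.6, 5.41, 2.44]]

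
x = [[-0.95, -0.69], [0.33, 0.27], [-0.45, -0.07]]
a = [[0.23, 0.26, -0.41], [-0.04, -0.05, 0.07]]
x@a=[[-0.19, -0.21, 0.34], [0.07, 0.07, -0.12], [-0.10, -0.11, 0.18]]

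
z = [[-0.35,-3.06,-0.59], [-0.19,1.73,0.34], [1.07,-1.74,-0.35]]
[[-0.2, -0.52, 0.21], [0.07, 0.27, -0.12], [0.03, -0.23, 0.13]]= z@ [[0.11, 0.05, 0.01],  [0.05, 0.18, -0.08],  [0.01, -0.08, 0.05]]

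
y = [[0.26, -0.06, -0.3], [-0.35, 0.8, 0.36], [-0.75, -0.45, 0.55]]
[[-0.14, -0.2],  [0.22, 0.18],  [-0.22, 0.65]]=y @[[1.46, -0.76],[0.14, -0.13],[1.71, 0.04]]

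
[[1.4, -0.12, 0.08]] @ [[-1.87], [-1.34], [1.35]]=[[-2.35]]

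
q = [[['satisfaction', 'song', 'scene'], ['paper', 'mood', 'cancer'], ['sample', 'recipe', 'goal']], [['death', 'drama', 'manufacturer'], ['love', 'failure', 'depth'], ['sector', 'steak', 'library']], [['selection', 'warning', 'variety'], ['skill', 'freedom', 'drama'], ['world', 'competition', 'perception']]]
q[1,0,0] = 'death'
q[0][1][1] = 'mood'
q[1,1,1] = 'failure'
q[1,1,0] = 'love'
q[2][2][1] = 'competition'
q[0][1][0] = 'paper'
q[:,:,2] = [['scene', 'cancer', 'goal'], ['manufacturer', 'depth', 'library'], ['variety', 'drama', 'perception']]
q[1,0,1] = 'drama'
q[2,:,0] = ['selection', 'skill', 'world']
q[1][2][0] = 'sector'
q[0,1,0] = 'paper'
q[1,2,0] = 'sector'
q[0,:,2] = ['scene', 'cancer', 'goal']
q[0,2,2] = 'goal'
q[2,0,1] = 'warning'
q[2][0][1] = 'warning'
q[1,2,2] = 'library'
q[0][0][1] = 'song'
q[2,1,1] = 'freedom'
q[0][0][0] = 'satisfaction'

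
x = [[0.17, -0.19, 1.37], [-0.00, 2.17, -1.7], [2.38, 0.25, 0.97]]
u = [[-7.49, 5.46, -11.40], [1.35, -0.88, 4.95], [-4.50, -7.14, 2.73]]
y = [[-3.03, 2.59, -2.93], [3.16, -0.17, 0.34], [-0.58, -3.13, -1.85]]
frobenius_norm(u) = 17.93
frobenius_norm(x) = 4.03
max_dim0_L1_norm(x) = 4.04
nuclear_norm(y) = 11.18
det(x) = -5.88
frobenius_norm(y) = 6.94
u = y @ x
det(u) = -233.44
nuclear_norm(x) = 6.32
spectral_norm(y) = 5.52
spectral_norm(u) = 15.77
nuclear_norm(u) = 25.90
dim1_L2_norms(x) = [1.39, 2.76, 2.58]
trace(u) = -5.64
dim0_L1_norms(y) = [6.77, 5.89, 5.12]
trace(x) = 3.31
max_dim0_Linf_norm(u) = 11.4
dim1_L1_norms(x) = [1.73, 3.87, 3.6]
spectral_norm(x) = 3.11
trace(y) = -5.05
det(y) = 39.72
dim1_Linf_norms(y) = [3.03, 3.16, 3.13]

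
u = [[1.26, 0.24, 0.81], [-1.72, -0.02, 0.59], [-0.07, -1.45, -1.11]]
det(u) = 2.657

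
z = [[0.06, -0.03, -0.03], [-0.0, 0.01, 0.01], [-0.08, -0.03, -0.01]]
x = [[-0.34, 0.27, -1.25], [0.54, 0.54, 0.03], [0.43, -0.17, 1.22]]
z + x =[[-0.28, 0.24, -1.28], [0.54, 0.55, 0.04], [0.35, -0.20, 1.21]]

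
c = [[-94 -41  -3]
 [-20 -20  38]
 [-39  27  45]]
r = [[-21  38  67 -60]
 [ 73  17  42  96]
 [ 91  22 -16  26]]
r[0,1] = 38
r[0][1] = 38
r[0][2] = 67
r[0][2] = 67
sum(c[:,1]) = -34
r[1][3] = 96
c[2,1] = 27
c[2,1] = 27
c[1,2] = 38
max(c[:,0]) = -20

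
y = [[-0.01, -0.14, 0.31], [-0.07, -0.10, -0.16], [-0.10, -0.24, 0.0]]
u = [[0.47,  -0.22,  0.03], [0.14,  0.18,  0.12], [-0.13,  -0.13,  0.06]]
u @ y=[[0.01, -0.05, 0.18], [-0.03, -0.07, 0.01], [0.0, 0.02, -0.02]]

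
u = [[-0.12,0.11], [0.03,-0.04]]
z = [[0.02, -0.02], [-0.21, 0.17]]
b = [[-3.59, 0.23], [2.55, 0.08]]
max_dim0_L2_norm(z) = 0.21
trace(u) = -0.16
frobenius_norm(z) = 0.27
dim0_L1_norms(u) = [0.15, 0.15]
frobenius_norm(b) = 4.41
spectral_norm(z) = 0.27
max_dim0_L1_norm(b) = 6.14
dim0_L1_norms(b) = [6.14, 0.31]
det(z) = -0.00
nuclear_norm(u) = 0.18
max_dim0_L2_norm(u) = 0.12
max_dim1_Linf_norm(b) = 3.59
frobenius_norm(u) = 0.17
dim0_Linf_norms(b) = [3.59, 0.23]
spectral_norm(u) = 0.17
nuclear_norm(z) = 0.27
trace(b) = -3.51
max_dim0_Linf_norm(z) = 0.21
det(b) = -0.87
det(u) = 0.00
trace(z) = 0.19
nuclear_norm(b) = 4.60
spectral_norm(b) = 4.41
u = b @ z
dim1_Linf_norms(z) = [0.02, 0.21]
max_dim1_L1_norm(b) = 3.82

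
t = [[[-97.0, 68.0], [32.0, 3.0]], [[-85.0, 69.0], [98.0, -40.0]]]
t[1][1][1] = -40.0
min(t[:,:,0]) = -97.0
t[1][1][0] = 98.0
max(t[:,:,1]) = 69.0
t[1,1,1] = -40.0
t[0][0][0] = -97.0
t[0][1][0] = 32.0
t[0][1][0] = 32.0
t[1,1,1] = -40.0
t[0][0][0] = -97.0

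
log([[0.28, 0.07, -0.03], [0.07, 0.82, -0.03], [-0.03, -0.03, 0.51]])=[[-1.29, 0.14, -0.07], [0.14, -0.21, -0.04], [-0.07, -0.04, -0.68]]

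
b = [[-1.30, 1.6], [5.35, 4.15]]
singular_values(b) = [6.77, 2.06]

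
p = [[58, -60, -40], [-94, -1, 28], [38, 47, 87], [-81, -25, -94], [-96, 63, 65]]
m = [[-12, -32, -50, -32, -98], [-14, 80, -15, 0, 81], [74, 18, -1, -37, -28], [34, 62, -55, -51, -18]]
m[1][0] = -14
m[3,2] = -55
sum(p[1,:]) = -67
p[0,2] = -40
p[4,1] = 63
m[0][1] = -32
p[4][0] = -96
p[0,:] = [58, -60, -40]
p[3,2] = -94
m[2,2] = -1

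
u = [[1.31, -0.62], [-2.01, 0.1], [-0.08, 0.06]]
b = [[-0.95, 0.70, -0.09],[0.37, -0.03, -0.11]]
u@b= [[-1.47, 0.94, -0.05],[1.95, -1.41, 0.17],[0.10, -0.06, 0.0]]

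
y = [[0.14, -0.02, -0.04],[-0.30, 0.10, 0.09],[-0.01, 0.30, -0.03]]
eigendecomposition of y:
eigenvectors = [[-0.26, 0.32, 0.14], [0.71, 0.15, -0.22], [0.66, 0.93, 0.96]]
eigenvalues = [0.3, 0.01, -0.1]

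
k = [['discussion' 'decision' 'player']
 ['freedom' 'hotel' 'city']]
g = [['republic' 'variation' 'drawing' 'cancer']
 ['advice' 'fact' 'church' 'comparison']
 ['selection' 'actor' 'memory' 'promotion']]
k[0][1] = 'decision'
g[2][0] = 'selection'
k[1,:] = ['freedom', 'hotel', 'city']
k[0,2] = 'player'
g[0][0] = 'republic'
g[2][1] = 'actor'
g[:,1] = ['variation', 'fact', 'actor']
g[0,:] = ['republic', 'variation', 'drawing', 'cancer']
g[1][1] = 'fact'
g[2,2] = 'memory'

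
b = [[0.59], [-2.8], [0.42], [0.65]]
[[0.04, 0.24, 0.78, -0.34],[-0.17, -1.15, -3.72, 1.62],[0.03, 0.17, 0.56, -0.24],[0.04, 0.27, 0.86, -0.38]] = b @[[0.06, 0.41, 1.33, -0.58]]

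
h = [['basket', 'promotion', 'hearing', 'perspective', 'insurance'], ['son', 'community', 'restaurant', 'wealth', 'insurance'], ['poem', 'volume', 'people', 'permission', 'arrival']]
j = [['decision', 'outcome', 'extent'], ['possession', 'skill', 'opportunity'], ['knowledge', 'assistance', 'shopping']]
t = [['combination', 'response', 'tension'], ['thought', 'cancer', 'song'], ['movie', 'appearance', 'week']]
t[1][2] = 'song'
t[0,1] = 'response'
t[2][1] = 'appearance'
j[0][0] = 'decision'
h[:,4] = ['insurance', 'insurance', 'arrival']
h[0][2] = 'hearing'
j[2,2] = 'shopping'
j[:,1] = ['outcome', 'skill', 'assistance']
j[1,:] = ['possession', 'skill', 'opportunity']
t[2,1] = 'appearance'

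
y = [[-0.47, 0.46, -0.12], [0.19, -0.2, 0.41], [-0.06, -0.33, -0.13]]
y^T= [[-0.47, 0.19, -0.06], [0.46, -0.20, -0.33], [-0.12, 0.41, -0.13]]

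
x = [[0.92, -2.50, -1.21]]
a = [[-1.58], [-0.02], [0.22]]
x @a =[[-1.67]]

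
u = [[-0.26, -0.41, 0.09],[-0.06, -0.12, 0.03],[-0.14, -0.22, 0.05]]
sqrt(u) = [[0.48j,  0.00+0.58j,  -0.01-0.11j], [-0.01+0.10j,  -0.00+0.29j,  (0.01-0.08j)], [(-0.02+0.25j),  -0.00+0.31j,  0.04-0.06j]]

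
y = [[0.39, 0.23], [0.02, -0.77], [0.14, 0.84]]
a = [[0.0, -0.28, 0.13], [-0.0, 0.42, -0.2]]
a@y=[[0.01, 0.32],[-0.02, -0.49]]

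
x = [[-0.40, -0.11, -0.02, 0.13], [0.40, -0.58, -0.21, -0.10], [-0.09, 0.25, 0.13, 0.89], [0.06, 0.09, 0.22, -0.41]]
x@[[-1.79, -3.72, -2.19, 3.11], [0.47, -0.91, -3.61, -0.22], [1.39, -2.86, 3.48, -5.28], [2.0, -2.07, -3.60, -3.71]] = [[0.90, 1.38, 0.74, -1.60], [-1.48, -0.15, 0.85, 2.85], [2.24, -2.11, -3.46, -4.32], [-0.58, -0.09, 1.79, 0.53]]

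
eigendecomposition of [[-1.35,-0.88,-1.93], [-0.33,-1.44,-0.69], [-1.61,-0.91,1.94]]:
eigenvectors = [[-0.40, 0.82, 0.70], [-0.12, 0.43, -0.7], [0.91, 0.37, 0.17]]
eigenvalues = [2.77, -2.68, -0.94]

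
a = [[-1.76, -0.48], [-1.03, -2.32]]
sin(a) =[[-0.76, 0.20], [0.42, -0.53]]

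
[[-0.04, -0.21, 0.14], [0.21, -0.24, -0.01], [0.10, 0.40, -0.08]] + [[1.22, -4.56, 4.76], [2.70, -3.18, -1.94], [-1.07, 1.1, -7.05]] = [[1.18, -4.77, 4.90],[2.91, -3.42, -1.95],[-0.97, 1.50, -7.13]]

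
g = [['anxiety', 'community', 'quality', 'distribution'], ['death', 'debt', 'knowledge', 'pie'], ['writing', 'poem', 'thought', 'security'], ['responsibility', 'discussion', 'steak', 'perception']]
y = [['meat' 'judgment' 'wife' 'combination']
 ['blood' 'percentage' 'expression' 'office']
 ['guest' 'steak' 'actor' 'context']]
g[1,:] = ['death', 'debt', 'knowledge', 'pie']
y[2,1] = 'steak'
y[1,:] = ['blood', 'percentage', 'expression', 'office']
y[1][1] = 'percentage'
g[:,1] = ['community', 'debt', 'poem', 'discussion']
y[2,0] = 'guest'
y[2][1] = 'steak'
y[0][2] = 'wife'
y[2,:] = ['guest', 'steak', 'actor', 'context']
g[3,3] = 'perception'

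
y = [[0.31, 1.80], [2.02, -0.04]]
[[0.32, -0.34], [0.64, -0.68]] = y @ [[0.32, -0.34], [0.12, -0.13]]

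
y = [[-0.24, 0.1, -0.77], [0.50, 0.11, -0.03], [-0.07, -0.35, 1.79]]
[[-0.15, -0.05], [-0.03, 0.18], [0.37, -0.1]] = y@[[-0.02, 0.39],[-0.14, -0.15],[0.18, -0.07]]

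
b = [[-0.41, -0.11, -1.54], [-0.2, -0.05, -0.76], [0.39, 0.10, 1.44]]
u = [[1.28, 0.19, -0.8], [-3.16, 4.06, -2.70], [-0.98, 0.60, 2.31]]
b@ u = [[1.33, -1.45, -2.93], [0.65, -0.70, -1.46], [-1.23, 1.34, 2.74]]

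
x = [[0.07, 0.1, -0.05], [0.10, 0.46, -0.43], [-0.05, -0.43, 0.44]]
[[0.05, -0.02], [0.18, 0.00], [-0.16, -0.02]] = x@[[0.36, -0.26], [0.12, -0.04], [-0.20, -0.11]]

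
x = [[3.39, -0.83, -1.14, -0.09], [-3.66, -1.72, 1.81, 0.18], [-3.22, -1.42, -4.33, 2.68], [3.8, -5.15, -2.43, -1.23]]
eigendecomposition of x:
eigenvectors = [[(0.56+0j), (0.13-0.04j), 0.13+0.04j, (-0.07+0j)], [-0.33+0.00j, (-0.09-0.26j), -0.09+0.26j, 0.47+0.00j], [(0.09+0j), 0.49-0.21j, 0.49+0.21j, -0.86+0.00j], [0.75+0.00j, 0.79+0.00j, (0.79-0j), (0.18+0j)]]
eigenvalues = [(3.58+0j), (-1.53+2.19j), (-1.53-2.19j), (-4.41+0j)]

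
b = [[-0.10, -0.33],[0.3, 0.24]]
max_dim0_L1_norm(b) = 0.57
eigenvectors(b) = [[(0.72+0j), 0.72-0.00j], [(-0.37-0.58j), (-0.37+0.58j)]]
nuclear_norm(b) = 0.65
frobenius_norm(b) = 0.52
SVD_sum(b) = [[-0.19, -0.26], [0.22, 0.30]] + [[0.09, -0.07], [0.08, -0.06]]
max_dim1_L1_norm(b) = 0.54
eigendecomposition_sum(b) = [[(-0.05+0.15j), (-0.17+0.04j)],[0.15-0.04j, (0.12+0.11j)]] + [[(-0.05-0.15j), (-0.16-0.04j)], [(0.15+0.04j), (0.12-0.11j)]]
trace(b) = 0.14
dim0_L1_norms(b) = [0.4, 0.57]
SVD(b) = [[-0.66,0.75], [0.75,0.66]] @ diag([0.49334453766401115, 0.1520235743464909]) @ [[0.59, 0.81], [0.81, -0.59]]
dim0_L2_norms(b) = [0.32, 0.41]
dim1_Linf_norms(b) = [0.33, 0.3]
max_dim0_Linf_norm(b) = 0.33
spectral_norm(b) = 0.49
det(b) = 0.07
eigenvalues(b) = [(0.07+0.26j), (0.07-0.26j)]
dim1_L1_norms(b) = [0.43, 0.54]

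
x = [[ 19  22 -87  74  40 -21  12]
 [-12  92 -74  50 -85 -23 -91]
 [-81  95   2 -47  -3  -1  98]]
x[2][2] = 2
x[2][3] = -47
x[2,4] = -3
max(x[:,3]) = 74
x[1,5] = -23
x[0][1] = 22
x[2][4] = -3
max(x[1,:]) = 92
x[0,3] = 74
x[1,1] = 92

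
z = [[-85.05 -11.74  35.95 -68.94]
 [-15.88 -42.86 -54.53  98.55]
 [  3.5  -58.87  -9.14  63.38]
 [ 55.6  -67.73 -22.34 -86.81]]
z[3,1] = -67.73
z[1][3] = 98.55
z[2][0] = 3.5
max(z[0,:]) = 35.95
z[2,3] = 63.38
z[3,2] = -22.34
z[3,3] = -86.81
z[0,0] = -85.05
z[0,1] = -11.74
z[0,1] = -11.74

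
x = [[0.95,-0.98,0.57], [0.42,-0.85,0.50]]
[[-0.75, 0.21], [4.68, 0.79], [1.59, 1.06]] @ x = [[-0.62, 0.56, -0.32], [4.78, -5.26, 3.06], [1.96, -2.46, 1.44]]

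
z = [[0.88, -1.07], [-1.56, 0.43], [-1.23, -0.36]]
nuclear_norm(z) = 3.30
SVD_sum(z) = [[1.11, -0.36], [-1.54, 0.49], [-1.01, 0.32]] + [[-0.23,-0.71], [-0.02,-0.06], [-0.22,-0.68]]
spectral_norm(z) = 2.26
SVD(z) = [[-0.52, -0.72], [0.72, -0.07], [0.47, -0.69]] @ diag([2.2576460787256685, 1.040833408002747]) @ [[-0.95, 0.31], [0.31, 0.95]]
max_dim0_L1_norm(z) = 3.67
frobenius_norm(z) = 2.49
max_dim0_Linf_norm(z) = 1.56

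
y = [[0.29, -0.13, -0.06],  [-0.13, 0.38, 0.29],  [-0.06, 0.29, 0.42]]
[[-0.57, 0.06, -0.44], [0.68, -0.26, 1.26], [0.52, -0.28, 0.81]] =y@ [[-1.42, -0.06, 0.08], [1.09, -0.41, 3.91], [0.28, -0.39, -0.75]]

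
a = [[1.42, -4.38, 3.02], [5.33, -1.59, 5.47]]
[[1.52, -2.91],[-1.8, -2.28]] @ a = [[-13.35, -2.03, -11.33],[-14.71, 11.51, -17.91]]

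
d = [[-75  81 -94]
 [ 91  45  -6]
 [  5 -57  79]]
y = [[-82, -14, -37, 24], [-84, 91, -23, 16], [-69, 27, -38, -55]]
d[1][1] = 45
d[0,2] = -94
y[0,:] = [-82, -14, -37, 24]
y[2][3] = -55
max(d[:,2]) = 79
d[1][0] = 91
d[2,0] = 5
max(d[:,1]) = 81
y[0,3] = 24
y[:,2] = [-37, -23, -38]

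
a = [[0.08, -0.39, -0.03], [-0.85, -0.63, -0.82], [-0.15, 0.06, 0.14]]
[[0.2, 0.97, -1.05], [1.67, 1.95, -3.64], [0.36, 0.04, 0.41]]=a @[[-2.01, -0.84, 0.30], [-0.99, -2.71, 2.58], [0.81, 0.57, 2.15]]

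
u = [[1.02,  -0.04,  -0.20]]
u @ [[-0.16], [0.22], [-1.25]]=[[0.08]]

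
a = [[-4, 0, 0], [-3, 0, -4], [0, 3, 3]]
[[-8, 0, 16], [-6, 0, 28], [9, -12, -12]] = a@[[2, 0, -4], [3, -4, 0], [0, 0, -4]]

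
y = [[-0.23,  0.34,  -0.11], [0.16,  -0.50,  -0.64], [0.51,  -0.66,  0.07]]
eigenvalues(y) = [-1.03, 0.09, 0.28]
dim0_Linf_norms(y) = [0.51, 0.66, 0.64]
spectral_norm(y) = 1.09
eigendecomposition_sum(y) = [[-0.11, 0.21, 0.11], [0.35, -0.66, -0.35], [0.26, -0.49, -0.26]] + [[0.17,-0.03,0.12], [0.14,-0.03,0.09], [-0.08,0.02,-0.06]] + [[-0.29, 0.16, -0.34],[-0.33, 0.18, -0.39],[0.33, -0.18, 0.39]]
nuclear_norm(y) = 1.74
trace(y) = -0.66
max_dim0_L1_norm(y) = 1.5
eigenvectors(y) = [[-0.25, 0.74, -0.53], [0.78, 0.58, -0.6], [0.58, -0.35, 0.60]]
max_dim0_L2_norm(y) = 0.9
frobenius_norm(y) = 1.25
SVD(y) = [[-0.33, -0.36, 0.87],[0.62, -0.78, -0.08],[0.71, 0.51, 0.48]] @ diag([1.0871027638968902, 0.618960965371218, 0.03866398937606544]) @ [[0.50, -0.82, -0.28], [0.35, -0.11, 0.93], [0.79, 0.56, -0.23]]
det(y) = -0.03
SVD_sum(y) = [[-0.18, 0.3, 0.1], [0.33, -0.55, -0.19], [0.38, -0.64, -0.22]] + [[-0.08, 0.02, -0.2], [-0.17, 0.05, -0.45], [0.11, -0.03, 0.29]] + [[0.03, 0.02, -0.01], [-0.00, -0.0, 0.00], [0.01, 0.01, -0.00]]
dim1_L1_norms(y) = [0.68, 1.3, 1.24]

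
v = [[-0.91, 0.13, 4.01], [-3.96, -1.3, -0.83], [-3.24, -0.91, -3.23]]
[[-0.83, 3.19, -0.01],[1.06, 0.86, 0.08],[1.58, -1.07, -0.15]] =v @ [[-0.26, -0.40, 0.15], [0.15, 0.11, -0.55], [-0.27, 0.7, 0.05]]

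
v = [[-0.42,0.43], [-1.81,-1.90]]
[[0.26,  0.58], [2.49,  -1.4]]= v@ [[-0.99, -0.32], [-0.37, 1.04]]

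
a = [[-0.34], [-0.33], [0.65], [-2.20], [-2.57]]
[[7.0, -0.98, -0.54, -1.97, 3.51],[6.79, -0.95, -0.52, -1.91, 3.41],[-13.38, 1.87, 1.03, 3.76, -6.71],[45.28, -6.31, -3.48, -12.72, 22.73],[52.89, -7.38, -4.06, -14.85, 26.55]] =a @[[-20.58, 2.87, 1.58, 5.78, -10.33]]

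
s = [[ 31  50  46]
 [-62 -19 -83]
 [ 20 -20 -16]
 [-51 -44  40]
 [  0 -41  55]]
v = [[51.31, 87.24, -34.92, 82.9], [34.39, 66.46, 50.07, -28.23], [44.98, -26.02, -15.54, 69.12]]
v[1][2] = 50.07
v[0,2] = -34.92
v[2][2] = -15.54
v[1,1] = 66.46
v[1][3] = -28.23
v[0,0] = 51.31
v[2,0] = 44.98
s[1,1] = -19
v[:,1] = [87.24, 66.46, -26.02]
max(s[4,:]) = 55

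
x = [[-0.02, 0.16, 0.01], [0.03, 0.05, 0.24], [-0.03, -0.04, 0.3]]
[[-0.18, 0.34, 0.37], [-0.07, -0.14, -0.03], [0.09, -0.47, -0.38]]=x @ [[-0.73, 0.84, 1.16], [-1.25, 2.28, 2.52], [0.06, -1.17, -0.81]]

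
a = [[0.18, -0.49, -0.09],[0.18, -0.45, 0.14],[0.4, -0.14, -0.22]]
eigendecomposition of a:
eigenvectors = [[(-0.44-0.48j), (-0.44+0.48j), -0.50+0.00j],[-0.37+0.06j, (-0.37-0.06j), -0.71+0.00j],[-0.66+0.00j, (-0.66-0j), 0.50+0.00j]]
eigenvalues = [(-0.03+0.3j), (-0.03-0.3j), (-0.42+0j)]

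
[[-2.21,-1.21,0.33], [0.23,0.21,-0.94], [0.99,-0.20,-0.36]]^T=[[-2.21, 0.23, 0.99], [-1.21, 0.21, -0.2], [0.33, -0.94, -0.36]]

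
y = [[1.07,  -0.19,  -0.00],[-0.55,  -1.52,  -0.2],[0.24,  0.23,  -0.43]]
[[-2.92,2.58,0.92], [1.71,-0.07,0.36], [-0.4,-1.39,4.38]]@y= [[-4.32, -3.16, -0.91],[1.95, -0.14, -0.14],[1.39, 3.20, -1.61]]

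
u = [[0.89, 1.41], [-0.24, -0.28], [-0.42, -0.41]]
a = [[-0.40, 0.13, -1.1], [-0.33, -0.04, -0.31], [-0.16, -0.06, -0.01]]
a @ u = [[0.07, -0.15], [-0.15, -0.33], [-0.12, -0.2]]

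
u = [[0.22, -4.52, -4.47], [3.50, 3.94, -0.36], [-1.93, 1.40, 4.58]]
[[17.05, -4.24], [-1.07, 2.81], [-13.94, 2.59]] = u @ [[1.87, 0.67], [-2.08, 0.19], [-1.62, 0.79]]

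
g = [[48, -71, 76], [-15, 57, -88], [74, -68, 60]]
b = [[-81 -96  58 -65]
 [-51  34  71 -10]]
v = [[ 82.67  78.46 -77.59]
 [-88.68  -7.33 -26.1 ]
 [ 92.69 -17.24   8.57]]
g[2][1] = -68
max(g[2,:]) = 74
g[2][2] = 60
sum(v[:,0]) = 86.67999999999999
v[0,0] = 82.67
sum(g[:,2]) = 48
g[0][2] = 76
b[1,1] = 34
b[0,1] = -96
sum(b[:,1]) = -62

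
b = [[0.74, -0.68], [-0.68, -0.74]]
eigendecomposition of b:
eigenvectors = [[0.93,0.36], [-0.36,0.93]]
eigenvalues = [1.0, -1.0]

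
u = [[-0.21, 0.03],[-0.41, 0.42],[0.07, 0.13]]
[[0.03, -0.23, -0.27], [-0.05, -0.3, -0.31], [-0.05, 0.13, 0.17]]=u@ [[-0.19, 1.13, 1.35], [-0.31, 0.39, 0.58]]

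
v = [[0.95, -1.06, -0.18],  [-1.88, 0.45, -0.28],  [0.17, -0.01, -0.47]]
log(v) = [[-1.18, -2.04, -5.29], [-3.07, -2.49, -8.41], [1.8, 1.76, 3.43]]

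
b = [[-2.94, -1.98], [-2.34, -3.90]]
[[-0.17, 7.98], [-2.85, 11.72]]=b @ [[-0.73, -1.16], [1.17, -2.31]]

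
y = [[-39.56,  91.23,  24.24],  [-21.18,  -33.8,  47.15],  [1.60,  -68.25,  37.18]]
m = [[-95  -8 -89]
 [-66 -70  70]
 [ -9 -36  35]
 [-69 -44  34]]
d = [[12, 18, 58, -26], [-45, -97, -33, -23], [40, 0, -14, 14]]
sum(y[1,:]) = -7.829999999999998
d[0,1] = 18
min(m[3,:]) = -69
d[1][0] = -45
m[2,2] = 35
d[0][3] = -26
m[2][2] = 35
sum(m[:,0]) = -239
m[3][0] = -69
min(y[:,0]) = -39.56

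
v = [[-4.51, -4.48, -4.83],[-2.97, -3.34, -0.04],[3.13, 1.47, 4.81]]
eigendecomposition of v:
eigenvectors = [[-0.72, -0.74, -0.69], [-0.64, 0.46, 0.37], [0.28, 0.49, 0.62]]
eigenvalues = [-6.64, 1.43, 2.17]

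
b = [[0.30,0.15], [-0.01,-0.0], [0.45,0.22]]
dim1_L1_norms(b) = [0.45, 0.01, 0.67]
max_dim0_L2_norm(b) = 0.54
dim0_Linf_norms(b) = [0.45, 0.22]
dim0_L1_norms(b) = [0.76, 0.37]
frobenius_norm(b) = 0.60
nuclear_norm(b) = 0.61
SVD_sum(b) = [[0.3, 0.15], [-0.01, -0.0], [0.45, 0.22]] + [[-0.00, 0.0], [-0.00, 0.0], [0.0, -0.0]]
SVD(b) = [[-0.56, -0.42], [0.01, -0.87], [-0.83, 0.26]] @ diag([0.6028883010541708, 0.005069166796972955]) @ [[-0.90, -0.44], [0.44, -0.9]]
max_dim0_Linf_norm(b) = 0.45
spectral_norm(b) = 0.60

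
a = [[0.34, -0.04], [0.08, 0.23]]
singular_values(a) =[0.35, 0.23]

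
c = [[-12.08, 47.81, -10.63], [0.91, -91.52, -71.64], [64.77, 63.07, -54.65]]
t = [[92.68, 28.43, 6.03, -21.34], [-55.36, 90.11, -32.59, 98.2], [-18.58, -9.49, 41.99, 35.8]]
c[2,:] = [64.77, 63.07, -54.65]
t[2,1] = -9.49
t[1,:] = [-55.36, 90.11, -32.59, 98.2]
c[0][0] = -12.08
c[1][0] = 0.91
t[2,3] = 35.8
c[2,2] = -54.65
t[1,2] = -32.59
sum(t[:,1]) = 109.05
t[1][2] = -32.59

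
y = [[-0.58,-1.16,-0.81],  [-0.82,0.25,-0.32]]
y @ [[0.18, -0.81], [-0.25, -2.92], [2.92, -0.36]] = [[-2.18, 4.15], [-1.14, 0.05]]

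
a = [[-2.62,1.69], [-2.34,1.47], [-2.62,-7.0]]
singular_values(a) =[7.54, 4.04]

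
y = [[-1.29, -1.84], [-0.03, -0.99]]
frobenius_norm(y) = 2.46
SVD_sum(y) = [[-1.13, -1.93], [-0.44, -0.75]] + [[-0.16, 0.09], [0.41, -0.24]]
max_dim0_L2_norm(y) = 2.09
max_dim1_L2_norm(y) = 2.25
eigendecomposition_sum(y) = [[-1.09, -4.68], [-0.08, -0.33]] + [[-0.20, 2.84],[0.05, -0.66]]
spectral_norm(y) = 2.40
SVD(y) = [[-0.93, -0.36], [-0.36, 0.93]] @ diag([2.402505372711624, 0.5085940759503419]) @ [[0.51, 0.86], [0.86, -0.51]]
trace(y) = -2.28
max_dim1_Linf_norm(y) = 1.84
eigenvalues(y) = [-1.42, -0.86]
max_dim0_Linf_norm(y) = 1.84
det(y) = 1.22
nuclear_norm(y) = 2.91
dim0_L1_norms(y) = [1.32, 2.83]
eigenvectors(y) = [[-1.00, 0.97], [-0.07, -0.23]]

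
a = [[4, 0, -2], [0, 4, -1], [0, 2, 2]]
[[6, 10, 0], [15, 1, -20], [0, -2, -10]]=a @ [[0, 2, 0], [3, 0, -5], [-3, -1, 0]]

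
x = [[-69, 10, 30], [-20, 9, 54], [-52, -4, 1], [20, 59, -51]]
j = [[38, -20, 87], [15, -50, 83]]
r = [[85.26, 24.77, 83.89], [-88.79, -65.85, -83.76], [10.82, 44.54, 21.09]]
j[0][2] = 87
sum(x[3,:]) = 28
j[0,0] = 38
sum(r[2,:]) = 76.45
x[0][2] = 30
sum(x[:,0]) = -121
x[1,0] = -20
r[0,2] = 83.89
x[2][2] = 1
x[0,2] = 30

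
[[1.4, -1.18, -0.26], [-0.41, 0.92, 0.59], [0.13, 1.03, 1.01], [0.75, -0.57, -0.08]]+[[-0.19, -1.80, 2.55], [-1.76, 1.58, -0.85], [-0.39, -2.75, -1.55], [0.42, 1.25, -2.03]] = [[1.21, -2.98, 2.29],  [-2.17, 2.50, -0.26],  [-0.26, -1.72, -0.54],  [1.17, 0.68, -2.11]]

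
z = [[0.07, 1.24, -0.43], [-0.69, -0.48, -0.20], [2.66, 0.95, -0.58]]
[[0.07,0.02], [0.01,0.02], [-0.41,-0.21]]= z @[[-0.16, -0.08], [0.13, 0.04], [0.19, 0.06]]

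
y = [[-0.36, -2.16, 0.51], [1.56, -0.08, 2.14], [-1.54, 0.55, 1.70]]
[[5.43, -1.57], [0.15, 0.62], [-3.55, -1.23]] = y@[[0.71, 0.74], [-2.76, 0.55], [-0.55, -0.23]]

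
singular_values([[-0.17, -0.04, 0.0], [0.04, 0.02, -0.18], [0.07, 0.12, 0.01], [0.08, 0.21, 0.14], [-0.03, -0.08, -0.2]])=[0.37, 0.23, 0.11]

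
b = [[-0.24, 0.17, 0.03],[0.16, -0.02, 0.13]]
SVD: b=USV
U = [[-0.87,0.50], [0.50,0.87]]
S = [0.33, 0.15]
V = [[0.87, -0.48, 0.12], [0.13, 0.46, 0.88]]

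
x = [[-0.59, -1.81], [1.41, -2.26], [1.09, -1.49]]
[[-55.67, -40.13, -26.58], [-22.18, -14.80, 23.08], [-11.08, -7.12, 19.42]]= x @ [[22.05, 16.45, 26.21], [23.57, 16.81, 6.14]]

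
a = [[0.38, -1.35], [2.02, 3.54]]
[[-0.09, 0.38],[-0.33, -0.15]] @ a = [[0.73, 1.47],[-0.43, -0.09]]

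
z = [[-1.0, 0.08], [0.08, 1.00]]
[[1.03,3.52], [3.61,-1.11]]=z@ [[-0.74,-3.59],[3.67,-0.82]]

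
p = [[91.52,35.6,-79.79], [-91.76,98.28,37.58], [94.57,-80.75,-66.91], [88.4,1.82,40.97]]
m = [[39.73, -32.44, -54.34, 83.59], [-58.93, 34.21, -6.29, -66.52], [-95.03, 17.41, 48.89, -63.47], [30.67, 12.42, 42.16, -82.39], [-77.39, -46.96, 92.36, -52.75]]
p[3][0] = 88.4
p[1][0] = -91.76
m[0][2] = -54.34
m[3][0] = 30.67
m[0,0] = 39.73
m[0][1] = -32.44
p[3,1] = 1.82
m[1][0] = -58.93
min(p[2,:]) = -80.75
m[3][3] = -82.39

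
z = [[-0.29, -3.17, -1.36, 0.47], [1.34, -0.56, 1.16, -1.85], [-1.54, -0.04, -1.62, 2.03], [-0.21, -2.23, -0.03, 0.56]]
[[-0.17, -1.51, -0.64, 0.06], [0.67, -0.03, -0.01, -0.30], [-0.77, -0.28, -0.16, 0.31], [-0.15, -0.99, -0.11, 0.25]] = z @ [[0.43, 0.01, -0.01, -0.06], [0.01, 0.43, 0.09, -0.05], [-0.01, 0.09, 0.32, 0.17], [-0.06, -0.05, 0.17, 0.24]]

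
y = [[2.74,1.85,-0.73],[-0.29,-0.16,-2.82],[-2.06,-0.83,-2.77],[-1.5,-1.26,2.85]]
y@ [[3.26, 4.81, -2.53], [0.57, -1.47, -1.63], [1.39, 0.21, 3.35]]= [[8.97, 10.31, -12.39], [-4.96, -1.75, -8.45], [-11.04, -9.27, -2.71], [-1.65, -4.76, 15.40]]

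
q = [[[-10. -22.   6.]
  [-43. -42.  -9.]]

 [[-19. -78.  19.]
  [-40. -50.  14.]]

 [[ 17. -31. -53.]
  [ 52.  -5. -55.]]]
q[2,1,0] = 52.0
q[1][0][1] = -78.0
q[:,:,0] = [[-10.0, -43.0], [-19.0, -40.0], [17.0, 52.0]]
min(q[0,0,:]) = -22.0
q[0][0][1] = -22.0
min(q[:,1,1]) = -50.0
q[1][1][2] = 14.0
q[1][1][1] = -50.0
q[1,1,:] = [-40.0, -50.0, 14.0]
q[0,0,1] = -22.0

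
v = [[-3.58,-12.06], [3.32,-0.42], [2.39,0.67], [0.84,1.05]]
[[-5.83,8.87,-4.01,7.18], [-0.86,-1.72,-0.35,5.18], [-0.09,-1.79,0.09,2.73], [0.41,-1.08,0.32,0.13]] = v @ [[-0.19, -0.59, -0.06, 1.43],[0.54, -0.56, 0.35, -1.02]]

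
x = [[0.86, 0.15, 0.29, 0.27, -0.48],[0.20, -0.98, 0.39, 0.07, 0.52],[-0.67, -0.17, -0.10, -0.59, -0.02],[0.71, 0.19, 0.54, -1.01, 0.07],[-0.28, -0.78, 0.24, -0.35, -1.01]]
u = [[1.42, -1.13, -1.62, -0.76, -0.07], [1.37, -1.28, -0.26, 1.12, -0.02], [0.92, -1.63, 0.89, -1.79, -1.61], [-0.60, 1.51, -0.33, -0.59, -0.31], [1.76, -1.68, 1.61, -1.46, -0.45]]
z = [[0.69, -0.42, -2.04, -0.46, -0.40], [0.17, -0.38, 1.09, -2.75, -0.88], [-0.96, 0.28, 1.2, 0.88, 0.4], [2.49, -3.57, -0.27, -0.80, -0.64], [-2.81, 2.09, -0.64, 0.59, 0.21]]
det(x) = 0.00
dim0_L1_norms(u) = [6.07, 7.23, 4.71, 5.72, 2.46]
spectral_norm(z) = 5.93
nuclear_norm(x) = 5.31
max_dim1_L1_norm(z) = 7.77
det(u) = -15.09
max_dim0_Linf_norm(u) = 1.79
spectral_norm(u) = 4.75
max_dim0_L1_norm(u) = 7.23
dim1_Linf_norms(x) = [0.86, 0.98, 0.67, 1.01, 1.01]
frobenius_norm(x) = 2.68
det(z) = 0.19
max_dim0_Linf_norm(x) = 1.01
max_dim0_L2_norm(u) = 3.27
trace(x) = -2.24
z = x @ u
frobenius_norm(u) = 5.96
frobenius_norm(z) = 7.17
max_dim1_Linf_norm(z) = 3.57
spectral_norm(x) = 1.50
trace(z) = 0.92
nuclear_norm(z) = 12.45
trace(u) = -0.01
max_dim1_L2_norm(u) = 3.29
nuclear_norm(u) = 11.07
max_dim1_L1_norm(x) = 2.66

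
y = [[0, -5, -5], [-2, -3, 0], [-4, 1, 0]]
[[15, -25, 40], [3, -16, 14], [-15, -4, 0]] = y @[[3, 2, -1], [-3, 4, -4], [0, 1, -4]]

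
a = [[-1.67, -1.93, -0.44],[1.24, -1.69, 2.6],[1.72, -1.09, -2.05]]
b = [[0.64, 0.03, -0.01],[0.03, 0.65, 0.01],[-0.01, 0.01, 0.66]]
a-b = [[-2.31, -1.96, -0.43], [1.21, -2.34, 2.59], [1.73, -1.10, -2.71]]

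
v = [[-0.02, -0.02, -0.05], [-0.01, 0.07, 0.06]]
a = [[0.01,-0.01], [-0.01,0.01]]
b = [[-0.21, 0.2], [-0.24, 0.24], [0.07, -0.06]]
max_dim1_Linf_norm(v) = 0.07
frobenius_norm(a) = 0.02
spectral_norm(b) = 0.46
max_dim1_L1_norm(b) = 0.48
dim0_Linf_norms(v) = [0.02, 0.07, 0.06]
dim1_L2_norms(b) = [0.29, 0.34, 0.09]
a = v @ b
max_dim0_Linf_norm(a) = 0.01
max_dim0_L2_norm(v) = 0.08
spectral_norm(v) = 0.10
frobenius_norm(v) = 0.11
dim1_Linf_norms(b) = [0.21, 0.24, 0.07]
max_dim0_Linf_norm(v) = 0.07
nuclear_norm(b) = 0.46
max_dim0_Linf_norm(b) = 0.24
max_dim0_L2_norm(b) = 0.33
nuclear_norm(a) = 0.02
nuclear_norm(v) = 0.14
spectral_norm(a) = 0.02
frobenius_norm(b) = 0.46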